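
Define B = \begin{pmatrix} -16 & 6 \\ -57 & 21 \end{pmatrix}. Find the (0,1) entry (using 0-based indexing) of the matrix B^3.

Characteristic polynomial: λ^2 - 5λ + 6 = (λ - 3)(λ - 2), so the eigenvalues are 2, 3.
λ=3: eigenvector (6, 19).
λ=2: eigenvector (1, 3).
P = [[6, 1], [19, 3]], D = diag(3, 2), P⁻¹ = [[-3, 1], [19, -6]].
B³ = P·diag(27, 8)·P⁻¹ = [[-334, 114], [-1083, 369]].
The requested entry is 114.

114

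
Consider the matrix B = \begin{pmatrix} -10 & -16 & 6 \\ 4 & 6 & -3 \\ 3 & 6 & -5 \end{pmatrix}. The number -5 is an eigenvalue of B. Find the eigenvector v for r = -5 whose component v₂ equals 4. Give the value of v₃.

4

B + 5I = [[-5, -16, 6], [4, 11, -3], [3, 6, 0]].
Solving (B + 5I)v = 0 gives the eigenspace spanned by (-8, 4, 4).
With v₂ = 4, v = (-8, 4, 4), so v₃ = 4.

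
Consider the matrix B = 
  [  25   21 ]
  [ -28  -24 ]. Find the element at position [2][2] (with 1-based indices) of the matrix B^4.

-444

Characteristic polynomial: t^2 - t - 12 = (t - 4)(t + 3), so the eigenvalues are -3, 4.
t=4: eigenvector (1, -1).
t=-3: eigenvector (-3, 4).
P = [[1, -3], [-1, 4]], D = diag(4, -3), P⁻¹ = [[4, 3], [1, 1]].
B⁴ = P·diag(256, 81)·P⁻¹ = [[781, 525], [-700, -444]].
The requested entry is -444.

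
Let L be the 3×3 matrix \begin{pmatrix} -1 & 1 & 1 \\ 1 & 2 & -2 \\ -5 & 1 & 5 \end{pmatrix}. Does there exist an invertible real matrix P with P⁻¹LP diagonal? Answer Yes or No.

Characteristic polynomial: p(t) = t^3 - 6t^2 + 9t - 4 = (t - 4)(t - 1)^2.
t = 1 has algebraic multiplicity 2; rank(L − 1I) = 2, so geometric multiplicity = 1.
Geometric multiplicity < algebraic multiplicity, so L is not diagonalizable.

No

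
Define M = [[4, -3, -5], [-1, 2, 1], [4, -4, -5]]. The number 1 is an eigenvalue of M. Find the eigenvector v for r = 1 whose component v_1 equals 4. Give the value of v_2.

M − 1I = [[3, -3, -5], [-1, 1, 1], [4, -4, -6]].
Solving (M − 1I)v = 0 gives the eigenspace spanned by (4, 4, 0).
With v_1 = 4, v = (4, 4, 0), so v_2 = 4.

4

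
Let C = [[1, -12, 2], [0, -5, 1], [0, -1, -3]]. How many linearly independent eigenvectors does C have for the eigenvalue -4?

1

C + 4I = [[5, -12, 2], [0, -1, 1], [0, -1, 1]].
This matrix has rank 2, so its null space has dimension 3 − 2 = 1.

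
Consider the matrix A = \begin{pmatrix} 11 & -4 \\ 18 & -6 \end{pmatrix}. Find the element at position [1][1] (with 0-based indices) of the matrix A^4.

Characteristic polynomial: t^2 - 5t + 6 = (t - 3)(t - 2), so the eigenvalues are 2, 3.
t=2: eigenvector (4, 9).
t=3: eigenvector (1, 2).
P = [[4, 1], [9, 2]], D = diag(2, 3), P⁻¹ = [[-2, 1], [9, -4]].
A⁴ = P·diag(16, 81)·P⁻¹ = [[601, -260], [1170, -504]].
The requested entry is -504.

-504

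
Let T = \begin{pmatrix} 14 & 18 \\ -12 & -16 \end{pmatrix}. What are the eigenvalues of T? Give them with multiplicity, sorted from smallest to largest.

Characteristic polynomial: p(s) = s^2 + 2s - 8 = (s - 2)(s + 4).
Roots (with multiplicity): -4, 2.

-4, 2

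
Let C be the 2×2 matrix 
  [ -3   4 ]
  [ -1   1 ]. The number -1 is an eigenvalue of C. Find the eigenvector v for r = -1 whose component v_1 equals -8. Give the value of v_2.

-4

C + 1I = [[-2, 4], [-1, 2]].
Solving (C + 1I)v = 0 gives the eigenspace spanned by (-8, -4).
With v_1 = -8, v = (-8, -4), so v_2 = -4.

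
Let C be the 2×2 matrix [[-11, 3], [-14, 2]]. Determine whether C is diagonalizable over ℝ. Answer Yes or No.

Characteristic polynomial: p(μ) = μ^2 + 9μ + 20 = (μ + 4)(μ + 5).
All 2 eigenvalues are distinct, so C is diagonalizable.

Yes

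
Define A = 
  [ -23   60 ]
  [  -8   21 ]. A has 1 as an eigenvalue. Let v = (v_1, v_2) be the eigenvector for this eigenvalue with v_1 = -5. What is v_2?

-2

A − 1I = [[-24, 60], [-8, 20]].
Solving (A − 1I)v = 0 gives the eigenspace spanned by (-5, -2).
With v_1 = -5, v = (-5, -2), so v_2 = -2.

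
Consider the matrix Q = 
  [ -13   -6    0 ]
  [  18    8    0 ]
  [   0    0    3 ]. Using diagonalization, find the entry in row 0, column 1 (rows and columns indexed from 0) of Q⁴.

510

Characteristic polynomial: s^3 + 2s^2 - 11s - 12 = (s - 3)(s + 1)(s + 4), so the eigenvalues are -4, -1, 3.
s=-4: eigenvector (-2, 3, 0).
s=-1: eigenvector (-1, 2, 0).
s=3: eigenvector (0, 0, 1).
P = [[-2, -1, 0], [3, 2, 0], [0, 0, 1]], D = diag(-4, -1, 3), P⁻¹ = [[-2, -1, 0], [3, 2, 0], [0, 0, 1]].
Q⁴ = P·diag(256, 1, 81)·P⁻¹ = [[1021, 510, 0], [-1530, -764, 0], [0, 0, 81]].
The requested entry is 510.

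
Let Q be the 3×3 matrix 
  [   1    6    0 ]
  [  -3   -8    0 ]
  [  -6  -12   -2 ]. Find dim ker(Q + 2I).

Q + 2I = [[3, 6, 0], [-3, -6, 0], [-6, -12, 0]].
This matrix has rank 1, so its null space has dimension 3 − 1 = 2.

2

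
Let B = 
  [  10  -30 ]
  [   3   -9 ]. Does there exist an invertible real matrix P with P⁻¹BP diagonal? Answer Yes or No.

Characteristic polynomial: p(t) = t^2 - t = t(t - 1).
All 2 eigenvalues are distinct, so B is diagonalizable.

Yes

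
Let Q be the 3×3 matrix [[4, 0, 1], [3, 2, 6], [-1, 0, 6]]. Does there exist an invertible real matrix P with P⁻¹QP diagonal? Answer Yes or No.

Characteristic polynomial: p(t) = t^3 - 12t^2 + 45t - 50 = (t - 5)^2(t - 2).
t = 5 has algebraic multiplicity 2; rank(Q − 5I) = 2, so geometric multiplicity = 1.
Geometric multiplicity < algebraic multiplicity, so Q is not diagonalizable.

No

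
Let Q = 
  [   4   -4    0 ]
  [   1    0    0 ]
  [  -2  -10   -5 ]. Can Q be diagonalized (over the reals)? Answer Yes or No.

No

Characteristic polynomial: p(λ) = λ^3 + λ^2 - 16λ + 20 = (λ - 2)^2(λ + 5).
λ = 2 has algebraic multiplicity 2; rank(Q − 2I) = 2, so geometric multiplicity = 1.
Geometric multiplicity < algebraic multiplicity, so Q is not diagonalizable.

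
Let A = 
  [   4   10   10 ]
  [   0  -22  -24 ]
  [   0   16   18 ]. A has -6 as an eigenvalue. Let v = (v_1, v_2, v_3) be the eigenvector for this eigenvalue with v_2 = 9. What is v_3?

A + 6I = [[10, 10, 10], [0, -16, -24], [0, 16, 24]].
Solving (A + 6I)v = 0 gives the eigenspace spanned by (-3, 9, -6).
With v_2 = 9, v = (-3, 9, -6), so v_3 = -6.

-6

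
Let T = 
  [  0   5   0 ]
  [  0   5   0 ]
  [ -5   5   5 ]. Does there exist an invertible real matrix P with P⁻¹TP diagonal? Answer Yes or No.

Yes

Characteristic polynomial: p(λ) = λ^3 - 10λ^2 + 25λ = λ(λ - 5)^2.
λ = 5 has algebraic multiplicity 2; rank(T − 5I) = 1, so geometric multiplicity = 2.
Every eigenvalue has geometric = algebraic multiplicity, so T is diagonalizable.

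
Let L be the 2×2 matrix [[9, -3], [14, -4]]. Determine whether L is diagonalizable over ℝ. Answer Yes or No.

Yes

Characteristic polynomial: p(μ) = μ^2 - 5μ + 6 = (μ - 3)(μ - 2).
All 2 eigenvalues are distinct, so L is diagonalizable.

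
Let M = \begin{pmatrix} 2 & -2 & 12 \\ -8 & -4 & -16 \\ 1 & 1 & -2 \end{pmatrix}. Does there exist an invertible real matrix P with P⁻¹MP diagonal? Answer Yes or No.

No

Characteristic polynomial: p(λ) = λ^3 + 4λ^2 - 16λ - 64 = (λ - 4)(λ + 4)^2.
λ = -4 has algebraic multiplicity 2; rank(M + 4I) = 2, so geometric multiplicity = 1.
Geometric multiplicity < algebraic multiplicity, so M is not diagonalizable.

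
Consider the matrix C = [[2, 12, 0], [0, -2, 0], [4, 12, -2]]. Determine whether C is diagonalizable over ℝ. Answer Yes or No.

Yes

Characteristic polynomial: p(r) = r^3 + 2r^2 - 4r - 8 = (r - 2)(r + 2)^2.
r = -2 has algebraic multiplicity 2; rank(C + 2I) = 1, so geometric multiplicity = 2.
Every eigenvalue has geometric = algebraic multiplicity, so C is diagonalizable.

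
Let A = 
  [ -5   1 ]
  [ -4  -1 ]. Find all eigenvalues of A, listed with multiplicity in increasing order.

-3, -3

Characteristic polynomial: p(r) = r^2 + 6r + 9 = (r + 3)^2.
Roots (with multiplicity): -3, -3.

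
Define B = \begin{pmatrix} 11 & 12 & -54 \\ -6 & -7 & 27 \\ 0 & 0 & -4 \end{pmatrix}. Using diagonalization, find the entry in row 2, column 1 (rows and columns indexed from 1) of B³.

Characteristic polynomial: μ^3 - 21μ - 20 = (μ - 5)(μ + 1)(μ + 4), so the eigenvalues are -4, -1, 5.
μ=-1: eigenvector (-1, 1, 0).
μ=5: eigenvector (-2, 1, 0).
μ=-4: eigenvector (6, -3, 1).
P = [[-1, -2, 6], [1, 1, -3], [0, 0, 1]], D = diag(-1, 5, -4), P⁻¹ = [[1, 2, 0], [-1, -1, 3], [0, 0, 1]].
B³ = P·diag(-1, 125, -64)·P⁻¹ = [[251, 252, -1134], [-126, -127, 567], [0, 0, -64]].
The requested entry is -126.

-126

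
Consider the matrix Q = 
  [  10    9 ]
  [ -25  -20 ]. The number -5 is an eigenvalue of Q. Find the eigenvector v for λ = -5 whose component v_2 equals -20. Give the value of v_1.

Q + 5I = [[15, 9], [-25, -15]].
Solving (Q + 5I)v = 0 gives the eigenspace spanned by (12, -20).
With v_2 = -20, v = (12, -20), so v_1 = 12.

12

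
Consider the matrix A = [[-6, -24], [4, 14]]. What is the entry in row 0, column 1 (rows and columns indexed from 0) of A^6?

Characteristic polynomial: λ^2 - 8λ + 12 = (λ - 6)(λ - 2), so the eigenvalues are 2, 6.
λ=2: eigenvector (3, -1).
λ=6: eigenvector (2, -1).
P = [[3, 2], [-1, -1]], D = diag(2, 6), P⁻¹ = [[1, 2], [-1, -3]].
A⁶ = P·diag(64, 46656)·P⁻¹ = [[-93120, -279552], [46592, 139840]].
The requested entry is -279552.

-279552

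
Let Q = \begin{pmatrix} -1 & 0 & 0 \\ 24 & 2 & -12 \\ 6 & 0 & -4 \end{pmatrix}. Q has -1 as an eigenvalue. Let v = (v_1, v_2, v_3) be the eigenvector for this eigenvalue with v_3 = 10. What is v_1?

5

Q + 1I = [[0, 0, 0], [24, 3, -12], [6, 0, -3]].
Solving (Q + 1I)v = 0 gives the eigenspace spanned by (5, 0, 10).
With v_3 = 10, v = (5, 0, 10), so v_1 = 5.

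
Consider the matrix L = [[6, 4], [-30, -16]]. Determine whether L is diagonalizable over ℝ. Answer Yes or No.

Characteristic polynomial: p(λ) = λ^2 + 10λ + 24 = (λ + 4)(λ + 6).
All 2 eigenvalues are distinct, so L is diagonalizable.

Yes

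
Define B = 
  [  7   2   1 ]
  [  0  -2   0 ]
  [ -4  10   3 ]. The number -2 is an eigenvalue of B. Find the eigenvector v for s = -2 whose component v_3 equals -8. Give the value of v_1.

B + 2I = [[9, 2, 1], [0, 0, 0], [-4, 10, 5]].
Solving (B + 2I)v = 0 gives the eigenspace spanned by (0, 4, -8).
With v_3 = -8, v = (0, 4, -8), so v_1 = 0.

0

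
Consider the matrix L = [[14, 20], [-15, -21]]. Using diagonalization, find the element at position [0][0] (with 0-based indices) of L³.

Characteristic polynomial: s^2 + 7s + 6 = (s + 1)(s + 6), so the eigenvalues are -6, -1.
s=-1: eigenvector (4, -3).
s=-6: eigenvector (-1, 1).
P = [[4, -1], [-3, 1]], D = diag(-1, -6), P⁻¹ = [[1, 1], [3, 4]].
L³ = P·diag(-1, -216)·P⁻¹ = [[644, 860], [-645, -861]].
The requested entry is 644.

644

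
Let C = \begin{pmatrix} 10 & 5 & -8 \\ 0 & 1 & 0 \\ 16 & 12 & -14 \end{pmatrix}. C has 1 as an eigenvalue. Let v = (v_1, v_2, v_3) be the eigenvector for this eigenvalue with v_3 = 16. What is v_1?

C − 1I = [[9, 5, -8], [0, 0, 0], [16, 12, -15]].
Solving (C − 1I)v = 0 gives the eigenspace spanned by (12, 4, 16).
With v_3 = 16, v = (12, 4, 16), so v_1 = 12.

12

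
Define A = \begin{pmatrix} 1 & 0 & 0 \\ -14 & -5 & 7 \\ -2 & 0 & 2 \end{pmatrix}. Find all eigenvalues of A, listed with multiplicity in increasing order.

-5, 1, 2

Characteristic polynomial: p(μ) = μ^3 + 2μ^2 - 13μ + 10 = (μ - 2)(μ - 1)(μ + 5).
Roots (with multiplicity): -5, 1, 2.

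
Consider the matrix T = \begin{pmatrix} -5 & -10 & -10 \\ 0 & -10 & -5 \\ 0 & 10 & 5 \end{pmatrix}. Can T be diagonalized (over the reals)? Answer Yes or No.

Characteristic polynomial: p(μ) = μ^3 + 10μ^2 + 25μ = μ(μ + 5)^2.
μ = -5 has algebraic multiplicity 2; rank(T + 5I) = 1, so geometric multiplicity = 2.
Every eigenvalue has geometric = algebraic multiplicity, so T is diagonalizable.

Yes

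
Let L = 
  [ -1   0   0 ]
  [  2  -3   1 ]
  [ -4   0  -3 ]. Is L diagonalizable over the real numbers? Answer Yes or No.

Characteristic polynomial: p(s) = s^3 + 7s^2 + 15s + 9 = (s + 1)(s + 3)^2.
s = -3 has algebraic multiplicity 2; rank(L + 3I) = 2, so geometric multiplicity = 1.
Geometric multiplicity < algebraic multiplicity, so L is not diagonalizable.

No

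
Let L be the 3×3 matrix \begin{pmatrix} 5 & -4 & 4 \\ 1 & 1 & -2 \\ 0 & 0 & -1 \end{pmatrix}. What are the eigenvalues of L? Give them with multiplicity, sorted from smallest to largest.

-1, 3, 3

Characteristic polynomial: p(t) = t^3 - 5t^2 + 3t + 9 = (t - 3)^2(t + 1).
Roots (with multiplicity): -1, 3, 3.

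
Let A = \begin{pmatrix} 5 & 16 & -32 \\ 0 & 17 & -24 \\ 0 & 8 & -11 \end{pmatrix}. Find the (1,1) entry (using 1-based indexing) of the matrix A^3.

Characteristic polynomial: μ^3 - 11μ^2 + 35μ - 25 = (μ - 5)^2(μ - 1), so the eigenvalues are 1, 5, 5.
μ=5: eigenvector (-1, -2, -1).
μ=1: eigenvector (-4, -3, -2).
μ=5: eigenvector (2, 2, 1).
P = [[-1, -4, 2], [-2, -3, 2], [-1, -2, 1]], D = diag(5, 1, 5), P⁻¹ = [[1, 0, -2], [0, 1, -2], [1, 2, -5]].
A³ = P·diag(125, 1, 125)·P⁻¹ = [[125, 496, -992], [0, 497, -744], [0, 248, -371]].
The requested entry is 125.

125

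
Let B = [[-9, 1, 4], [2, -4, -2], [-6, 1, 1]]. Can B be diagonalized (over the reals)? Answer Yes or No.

Yes

Characteristic polynomial: p(s) = s^3 + 12s^2 + 47s + 60 = (s + 3)(s + 4)(s + 5).
All 3 eigenvalues are distinct, so B is diagonalizable.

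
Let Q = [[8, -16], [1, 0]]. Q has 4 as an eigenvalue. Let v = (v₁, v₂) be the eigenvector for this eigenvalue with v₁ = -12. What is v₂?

-3

Q − 4I = [[4, -16], [1, -4]].
Solving (Q − 4I)v = 0 gives the eigenspace spanned by (-12, -3).
With v₁ = -12, v = (-12, -3), so v₂ = -3.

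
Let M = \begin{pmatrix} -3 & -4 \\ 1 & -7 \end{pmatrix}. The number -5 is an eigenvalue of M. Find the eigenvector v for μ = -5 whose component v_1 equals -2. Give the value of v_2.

M + 5I = [[2, -4], [1, -2]].
Solving (M + 5I)v = 0 gives the eigenspace spanned by (-2, -1).
With v_1 = -2, v = (-2, -1), so v_2 = -1.

-1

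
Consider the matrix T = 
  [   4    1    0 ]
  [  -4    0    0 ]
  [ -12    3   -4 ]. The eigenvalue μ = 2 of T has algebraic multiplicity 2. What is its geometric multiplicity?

1

T − 2I = [[2, 1, 0], [-4, -2, 0], [-12, 3, -6]].
This matrix has rank 2, so its null space has dimension 3 − 2 = 1.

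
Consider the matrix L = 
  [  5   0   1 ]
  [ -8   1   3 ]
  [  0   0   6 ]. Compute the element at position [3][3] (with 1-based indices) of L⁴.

Characteristic polynomial: s^3 - 12s^2 + 41s - 30 = (s - 6)(s - 5)(s - 1), so the eigenvalues are 1, 5, 6.
s=6: eigenvector (1, -1, 1).
s=1: eigenvector (0, 1, 0).
s=5: eigenvector (-1, 2, 0).
P = [[1, 0, -1], [-1, 1, 2], [1, 0, 0]], D = diag(6, 1, 5), P⁻¹ = [[0, 0, 1], [2, 1, -1], [-1, 0, 1]].
L⁴ = P·diag(1296, 1, 625)·P⁻¹ = [[625, 0, 671], [-1248, 1, -47], [0, 0, 1296]].
The requested entry is 1296.

1296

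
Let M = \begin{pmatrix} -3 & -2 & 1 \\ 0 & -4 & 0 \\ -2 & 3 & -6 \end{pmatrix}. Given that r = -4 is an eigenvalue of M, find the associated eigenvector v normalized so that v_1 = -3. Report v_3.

M + 4I = [[1, -2, 1], [0, 0, 0], [-2, 3, -2]].
Solving (M + 4I)v = 0 gives the eigenspace spanned by (-3, 0, 3).
With v_1 = -3, v = (-3, 0, 3), so v_3 = 3.

3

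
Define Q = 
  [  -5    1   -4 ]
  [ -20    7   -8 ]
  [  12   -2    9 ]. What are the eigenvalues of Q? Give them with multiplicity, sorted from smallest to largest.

1, 5, 5

Characteristic polynomial: p(μ) = μ^3 - 11μ^2 + 35μ - 25 = (μ - 5)^2(μ - 1).
Roots (with multiplicity): 1, 5, 5.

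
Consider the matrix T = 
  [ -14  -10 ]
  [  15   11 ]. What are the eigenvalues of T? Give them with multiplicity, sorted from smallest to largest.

Characteristic polynomial: p(μ) = μ^2 + 3μ - 4 = (μ - 1)(μ + 4).
Roots (with multiplicity): -4, 1.

-4, 1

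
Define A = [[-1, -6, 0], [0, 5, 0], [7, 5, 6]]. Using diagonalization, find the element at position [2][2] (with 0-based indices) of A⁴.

1296

Characteristic polynomial: s^3 - 10s^2 + 19s + 30 = (s - 6)(s - 5)(s + 1), so the eigenvalues are -1, 5, 6.
s=6: eigenvector (0, 0, 1).
s=-1: eigenvector (1, 0, -1).
s=5: eigenvector (1, -1, -2).
P = [[0, 1, 1], [0, 0, -1], [1, -1, -2]], D = diag(6, -1, 5), P⁻¹ = [[1, -1, 1], [1, 1, 0], [0, -1, 0]].
A⁴ = P·diag(1296, 1, 625)·P⁻¹ = [[1, -624, 0], [0, 625, 0], [1295, -47, 1296]].
The requested entry is 1296.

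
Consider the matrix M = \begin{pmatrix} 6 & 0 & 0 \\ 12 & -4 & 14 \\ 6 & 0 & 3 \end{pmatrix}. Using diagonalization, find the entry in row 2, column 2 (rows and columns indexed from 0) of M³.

Characteristic polynomial: r^3 - 5r^2 - 18r + 72 = (r - 6)(r - 3)(r + 4), so the eigenvalues are -4, 3, 6.
r=6: eigenvector (1, 4, 2).
r=3: eigenvector (0, 2, 1).
r=-4: eigenvector (0, 1, 0).
P = [[1, 0, 0], [4, 2, 1], [2, 1, 0]], D = diag(6, 3, -4), P⁻¹ = [[1, 0, 0], [-2, 0, 1], [0, 1, -2]].
M³ = P·diag(216, 27, -64)·P⁻¹ = [[216, 0, 0], [756, -64, 182], [378, 0, 27]].
The requested entry is 27.

27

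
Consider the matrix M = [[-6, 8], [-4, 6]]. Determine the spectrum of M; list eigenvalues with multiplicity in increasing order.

Characteristic polynomial: p(r) = r^2 - 4 = (r - 2)(r + 2).
Roots (with multiplicity): -2, 2.

-2, 2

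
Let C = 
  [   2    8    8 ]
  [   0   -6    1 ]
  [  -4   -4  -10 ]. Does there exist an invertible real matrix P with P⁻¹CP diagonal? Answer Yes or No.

Characteristic polynomial: p(s) = s^3 + 14s^2 + 64s + 96 = (s + 4)^2(s + 6).
s = -4 has algebraic multiplicity 2; rank(C + 4I) = 2, so geometric multiplicity = 1.
Geometric multiplicity < algebraic multiplicity, so C is not diagonalizable.

No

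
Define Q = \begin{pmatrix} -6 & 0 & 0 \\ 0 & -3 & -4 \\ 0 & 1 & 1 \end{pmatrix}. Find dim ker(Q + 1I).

Q + 1I = [[-5, 0, 0], [0, -2, -4], [0, 1, 2]].
This matrix has rank 2, so its null space has dimension 3 − 2 = 1.

1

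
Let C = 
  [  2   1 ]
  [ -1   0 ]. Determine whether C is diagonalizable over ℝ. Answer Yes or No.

Characteristic polynomial: p(μ) = μ^2 - 2μ + 1 = (μ - 1)^2.
μ = 1 has algebraic multiplicity 2; rank(C − 1I) = 1, so geometric multiplicity = 1.
Geometric multiplicity < algebraic multiplicity, so C is not diagonalizable.

No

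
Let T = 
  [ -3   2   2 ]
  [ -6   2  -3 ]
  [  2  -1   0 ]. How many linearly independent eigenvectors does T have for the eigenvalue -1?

T + 1I = [[-2, 2, 2], [-6, 3, -3], [2, -1, 1]].
This matrix has rank 2, so its null space has dimension 3 − 2 = 1.

1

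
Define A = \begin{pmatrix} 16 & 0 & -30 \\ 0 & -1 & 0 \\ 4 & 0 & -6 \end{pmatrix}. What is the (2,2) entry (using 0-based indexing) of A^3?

Characteristic polynomial: μ^3 - 9μ^2 + 14μ + 24 = (μ - 6)(μ - 4)(μ + 1), so the eigenvalues are -1, 4, 6.
μ=-1: eigenvector (0, 1, 0).
μ=4: eigenvector (5, 0, 2).
μ=6: eigenvector (-3, 0, -1).
P = [[0, 5, -3], [1, 0, 0], [0, 2, -1]], D = diag(-1, 4, 6), P⁻¹ = [[0, 1, 0], [-1, 0, 3], [-2, 0, 5]].
A³ = P·diag(-1, 64, 216)·P⁻¹ = [[976, 0, -2280], [0, -1, 0], [304, 0, -696]].
The requested entry is -696.

-696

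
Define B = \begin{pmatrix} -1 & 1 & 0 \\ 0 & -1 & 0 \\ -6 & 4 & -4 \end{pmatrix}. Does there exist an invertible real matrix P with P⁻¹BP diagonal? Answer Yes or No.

No

Characteristic polynomial: p(s) = s^3 + 6s^2 + 9s + 4 = (s + 1)^2(s + 4).
s = -1 has algebraic multiplicity 2; rank(B + 1I) = 2, so geometric multiplicity = 1.
Geometric multiplicity < algebraic multiplicity, so B is not diagonalizable.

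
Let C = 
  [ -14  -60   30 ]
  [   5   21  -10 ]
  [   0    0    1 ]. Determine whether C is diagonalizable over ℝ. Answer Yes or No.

Characteristic polynomial: p(λ) = λ^3 - 8λ^2 + 13λ - 6 = (λ - 6)(λ - 1)^2.
λ = 1 has algebraic multiplicity 2; rank(C − 1I) = 1, so geometric multiplicity = 2.
Every eigenvalue has geometric = algebraic multiplicity, so C is diagonalizable.

Yes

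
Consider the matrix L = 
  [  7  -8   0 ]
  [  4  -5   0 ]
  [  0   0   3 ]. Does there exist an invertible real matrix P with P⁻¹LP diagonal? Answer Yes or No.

Yes

Characteristic polynomial: p(s) = s^3 - 5s^2 + 3s + 9 = (s - 3)^2(s + 1).
s = 3 has algebraic multiplicity 2; rank(L − 3I) = 1, so geometric multiplicity = 2.
Every eigenvalue has geometric = algebraic multiplicity, so L is diagonalizable.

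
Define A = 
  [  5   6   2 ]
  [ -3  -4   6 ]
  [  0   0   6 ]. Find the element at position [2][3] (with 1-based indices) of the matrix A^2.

Characteristic polynomial: r^3 - 7r^2 + 4r + 12 = (r - 6)(r - 2)(r + 1), so the eigenvalues are -1, 2, 6.
r=6: eigenvector (2, 0, 1).
r=2: eigenvector (-2, 1, 0).
r=-1: eigenvector (-1, 1, 0).
P = [[2, -2, -1], [0, 1, 1], [1, 0, 0]], D = diag(6, 2, -1), P⁻¹ = [[0, 0, 1], [-1, -1, 2], [1, 2, -2]].
A² = P·diag(36, 4, 1)·P⁻¹ = [[7, 6, 58], [-3, -2, 6], [0, 0, 36]].
The requested entry is 6.

6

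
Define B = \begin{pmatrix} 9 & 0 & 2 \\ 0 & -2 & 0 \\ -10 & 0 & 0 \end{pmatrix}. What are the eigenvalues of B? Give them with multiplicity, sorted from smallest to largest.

Characteristic polynomial: p(μ) = μ^3 - 7μ^2 + 2μ + 40 = (μ - 5)(μ - 4)(μ + 2).
Roots (with multiplicity): -2, 4, 5.

-2, 4, 5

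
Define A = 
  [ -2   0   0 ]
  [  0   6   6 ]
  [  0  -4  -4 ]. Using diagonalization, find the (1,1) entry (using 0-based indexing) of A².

12

Characteristic polynomial: t^3 - 4t = t(t - 2)(t + 2), so the eigenvalues are -2, 0, 2.
t=2: eigenvector (0, 3, -2).
t=-2: eigenvector (1, 0, 0).
t=0: eigenvector (0, -1, 1).
P = [[0, 1, 0], [3, 0, -1], [-2, 0, 1]], D = diag(2, -2, 0), P⁻¹ = [[0, 1, 1], [1, 0, 0], [0, 2, 3]].
A² = P·diag(4, 4, 0)·P⁻¹ = [[4, 0, 0], [0, 12, 12], [0, -8, -8]].
The requested entry is 12.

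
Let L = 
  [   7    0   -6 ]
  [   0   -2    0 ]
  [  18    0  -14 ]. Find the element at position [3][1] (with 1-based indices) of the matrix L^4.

Characteristic polynomial: s^3 + 9s^2 + 24s + 20 = (s + 2)^2(s + 5), so the eigenvalues are -5, -2, -2.
s=-2: eigenvector (0, 1, 0).
s=-5: eigenvector (1, 0, 2).
s=-2: eigenvector (-2, 0, -3).
P = [[0, 1, -2], [1, 0, 0], [0, 2, -3]], D = diag(-2, -5, -2), P⁻¹ = [[0, 1, 0], [-3, 0, 2], [-2, 0, 1]].
L⁴ = P·diag(16, 625, 16)·P⁻¹ = [[-1811, 0, 1218], [0, 16, 0], [-3654, 0, 2452]].
The requested entry is -3654.

-3654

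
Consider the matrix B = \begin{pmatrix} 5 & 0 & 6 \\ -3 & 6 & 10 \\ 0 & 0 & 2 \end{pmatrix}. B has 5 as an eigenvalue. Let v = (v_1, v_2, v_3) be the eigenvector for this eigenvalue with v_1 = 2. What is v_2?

6

B − 5I = [[0, 0, 6], [-3, 1, 10], [0, 0, -3]].
Solving (B − 5I)v = 0 gives the eigenspace spanned by (2, 6, 0).
With v_1 = 2, v = (2, 6, 0), so v_2 = 6.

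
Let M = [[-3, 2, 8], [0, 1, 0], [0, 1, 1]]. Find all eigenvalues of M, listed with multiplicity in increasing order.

-3, 1, 1

Characteristic polynomial: p(r) = r^3 + r^2 - 5r + 3 = (r - 1)^2(r + 3).
Roots (with multiplicity): -3, 1, 1.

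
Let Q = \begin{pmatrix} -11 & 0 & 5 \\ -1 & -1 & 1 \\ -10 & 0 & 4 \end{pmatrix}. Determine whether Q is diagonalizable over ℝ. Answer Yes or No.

Characteristic polynomial: p(r) = r^3 + 8r^2 + 13r + 6 = (r + 1)^2(r + 6).
r = -1 has algebraic multiplicity 2; rank(Q + 1I) = 2, so geometric multiplicity = 1.
Geometric multiplicity < algebraic multiplicity, so Q is not diagonalizable.

No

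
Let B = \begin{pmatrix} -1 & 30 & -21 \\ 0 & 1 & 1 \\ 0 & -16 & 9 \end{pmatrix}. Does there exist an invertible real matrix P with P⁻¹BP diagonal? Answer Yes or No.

No

Characteristic polynomial: p(μ) = μ^3 - 9μ^2 + 15μ + 25 = (μ - 5)^2(μ + 1).
μ = 5 has algebraic multiplicity 2; rank(B − 5I) = 2, so geometric multiplicity = 1.
Geometric multiplicity < algebraic multiplicity, so B is not diagonalizable.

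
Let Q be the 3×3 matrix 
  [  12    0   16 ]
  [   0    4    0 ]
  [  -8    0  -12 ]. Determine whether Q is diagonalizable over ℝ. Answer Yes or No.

Yes

Characteristic polynomial: p(μ) = μ^3 - 4μ^2 - 16μ + 64 = (μ - 4)^2(μ + 4).
μ = 4 has algebraic multiplicity 2; rank(Q − 4I) = 1, so geometric multiplicity = 2.
Every eigenvalue has geometric = algebraic multiplicity, so Q is diagonalizable.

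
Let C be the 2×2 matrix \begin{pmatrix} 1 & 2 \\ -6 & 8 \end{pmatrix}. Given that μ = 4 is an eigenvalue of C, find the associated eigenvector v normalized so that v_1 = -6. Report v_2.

-9

C − 4I = [[-3, 2], [-6, 4]].
Solving (C − 4I)v = 0 gives the eigenspace spanned by (-6, -9).
With v_1 = -6, v = (-6, -9), so v_2 = -9.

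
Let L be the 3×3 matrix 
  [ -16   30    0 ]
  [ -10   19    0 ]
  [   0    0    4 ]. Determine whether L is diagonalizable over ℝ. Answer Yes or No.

Characteristic polynomial: p(λ) = λ^3 - 7λ^2 + 8λ + 16 = (λ - 4)^2(λ + 1).
λ = 4 has algebraic multiplicity 2; rank(L − 4I) = 1, so geometric multiplicity = 2.
Every eigenvalue has geometric = algebraic multiplicity, so L is diagonalizable.

Yes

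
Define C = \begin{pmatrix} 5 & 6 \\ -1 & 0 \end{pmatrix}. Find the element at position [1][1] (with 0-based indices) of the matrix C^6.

Characteristic polynomial: s^2 - 5s + 6 = (s - 3)(s - 2), so the eigenvalues are 2, 3.
s=3: eigenvector (-3, 1).
s=2: eigenvector (-2, 1).
P = [[-3, -2], [1, 1]], D = diag(3, 2), P⁻¹ = [[-1, -2], [1, 3]].
C⁶ = P·diag(729, 64)·P⁻¹ = [[2059, 3990], [-665, -1266]].
The requested entry is -1266.

-1266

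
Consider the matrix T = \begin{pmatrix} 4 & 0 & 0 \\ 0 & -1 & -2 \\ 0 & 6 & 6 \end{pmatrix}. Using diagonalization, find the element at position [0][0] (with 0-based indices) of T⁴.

Characteristic polynomial: r^3 - 9r^2 + 26r - 24 = (r - 4)(r - 3)(r - 2), so the eigenvalues are 2, 3, 4.
r=2: eigenvector (0, 2, -3).
r=3: eigenvector (0, 1, -2).
r=4: eigenvector (1, 0, 0).
P = [[0, 0, 1], [2, 1, 0], [-3, -2, 0]], D = diag(2, 3, 4), P⁻¹ = [[0, 2, 1], [0, -3, -2], [1, 0, 0]].
T⁴ = P·diag(16, 81, 256)·P⁻¹ = [[256, 0, 0], [0, -179, -130], [0, 390, 276]].
The requested entry is 256.

256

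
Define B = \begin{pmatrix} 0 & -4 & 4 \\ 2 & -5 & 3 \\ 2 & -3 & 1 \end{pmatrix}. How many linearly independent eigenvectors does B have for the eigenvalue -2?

1

B + 2I = [[2, -4, 4], [2, -3, 3], [2, -3, 3]].
This matrix has rank 2, so its null space has dimension 3 − 2 = 1.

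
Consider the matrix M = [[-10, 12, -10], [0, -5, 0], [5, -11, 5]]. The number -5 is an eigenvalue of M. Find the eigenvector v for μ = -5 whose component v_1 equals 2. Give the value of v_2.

0

M + 5I = [[-5, 12, -10], [0, 0, 0], [5, -11, 10]].
Solving (M + 5I)v = 0 gives the eigenspace spanned by (2, 0, -1).
With v_1 = 2, v = (2, 0, -1), so v_2 = 0.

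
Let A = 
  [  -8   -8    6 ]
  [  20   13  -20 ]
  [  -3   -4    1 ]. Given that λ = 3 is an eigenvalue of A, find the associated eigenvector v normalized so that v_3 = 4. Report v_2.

-8

A − 3I = [[-11, -8, 6], [20, 10, -20], [-3, -4, -2]].
Solving (A − 3I)v = 0 gives the eigenspace spanned by (8, -8, 4).
With v_3 = 4, v = (8, -8, 4), so v_2 = -8.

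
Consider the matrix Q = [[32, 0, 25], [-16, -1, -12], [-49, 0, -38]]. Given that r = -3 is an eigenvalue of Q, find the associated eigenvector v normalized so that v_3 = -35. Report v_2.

Q + 3I = [[35, 0, 25], [-16, 2, -12], [-49, 0, -35]].
Solving (Q + 3I)v = 0 gives the eigenspace spanned by (25, -10, -35).
With v_3 = -35, v = (25, -10, -35), so v_2 = -10.

-10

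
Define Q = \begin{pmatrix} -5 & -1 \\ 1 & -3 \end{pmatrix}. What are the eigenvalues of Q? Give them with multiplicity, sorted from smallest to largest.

Characteristic polynomial: p(λ) = λ^2 + 8λ + 16 = (λ + 4)^2.
Roots (with multiplicity): -4, -4.

-4, -4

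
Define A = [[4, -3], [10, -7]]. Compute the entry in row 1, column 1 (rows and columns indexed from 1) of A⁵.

Characteristic polynomial: λ^2 + 3λ + 2 = (λ + 1)(λ + 2), so the eigenvalues are -2, -1.
λ=-2: eigenvector (1, 2).
λ=-1: eigenvector (-3, -5).
P = [[1, -3], [2, -5]], D = diag(-2, -1), P⁻¹ = [[-5, 3], [-2, 1]].
A⁵ = P·diag(-32, -1)·P⁻¹ = [[154, -93], [310, -187]].
The requested entry is 154.

154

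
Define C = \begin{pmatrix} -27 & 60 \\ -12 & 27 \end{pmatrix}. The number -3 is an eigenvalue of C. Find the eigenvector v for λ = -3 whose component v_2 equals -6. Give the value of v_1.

-15

C + 3I = [[-24, 60], [-12, 30]].
Solving (C + 3I)v = 0 gives the eigenspace spanned by (-15, -6).
With v_2 = -6, v = (-15, -6), so v_1 = -15.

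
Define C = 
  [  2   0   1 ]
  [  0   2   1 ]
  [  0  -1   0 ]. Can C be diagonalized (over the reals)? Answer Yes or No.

Characteristic polynomial: p(s) = s^3 - 4s^2 + 5s - 2 = (s - 2)(s - 1)^2.
s = 1 has algebraic multiplicity 2; rank(C − 1I) = 2, so geometric multiplicity = 1.
Geometric multiplicity < algebraic multiplicity, so C is not diagonalizable.

No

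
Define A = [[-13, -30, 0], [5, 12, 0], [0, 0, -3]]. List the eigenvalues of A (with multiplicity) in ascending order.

Characteristic polynomial: p(λ) = λ^3 + 4λ^2 - 3λ - 18 = (λ - 2)(λ + 3)^2.
Roots (with multiplicity): -3, -3, 2.

-3, -3, 2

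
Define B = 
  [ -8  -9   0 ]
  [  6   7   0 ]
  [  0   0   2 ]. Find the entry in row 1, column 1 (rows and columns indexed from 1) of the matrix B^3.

-26

Characteristic polynomial: λ^3 - λ^2 - 4λ + 4 = (λ - 2)(λ - 1)(λ + 2), so the eigenvalues are -2, 1, 2.
λ=-2: eigenvector (3, -2, 0).
λ=1: eigenvector (-1, 1, 0).
λ=2: eigenvector (0, 0, 1).
P = [[3, -1, 0], [-2, 1, 0], [0, 0, 1]], D = diag(-2, 1, 2), P⁻¹ = [[1, 1, 0], [2, 3, 0], [0, 0, 1]].
B³ = P·diag(-8, 1, 8)·P⁻¹ = [[-26, -27, 0], [18, 19, 0], [0, 0, 8]].
The requested entry is -26.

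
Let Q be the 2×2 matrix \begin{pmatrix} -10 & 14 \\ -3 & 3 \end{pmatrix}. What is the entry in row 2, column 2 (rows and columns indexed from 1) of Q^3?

195

Characteristic polynomial: t^2 + 7t + 12 = (t + 3)(t + 4), so the eigenvalues are -4, -3.
t=-3: eigenvector (2, 1).
t=-4: eigenvector (7, 3).
P = [[2, 7], [1, 3]], D = diag(-3, -4), P⁻¹ = [[-3, 7], [1, -2]].
Q³ = P·diag(-27, -64)·P⁻¹ = [[-286, 518], [-111, 195]].
The requested entry is 195.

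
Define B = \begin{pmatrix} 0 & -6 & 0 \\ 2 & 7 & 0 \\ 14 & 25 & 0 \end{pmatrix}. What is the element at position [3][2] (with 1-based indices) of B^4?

Characteristic polynomial: λ^3 - 7λ^2 + 12λ = λ(λ - 4)(λ - 3), so the eigenvalues are 0, 3, 4.
λ=4: eigenvector (-3, 2, 2).
λ=3: eigenvector (-2, 1, -1).
λ=0: eigenvector (0, 0, 1).
P = [[-3, -2, 0], [2, 1, 0], [2, -1, 1]], D = diag(4, 3, 0), P⁻¹ = [[1, 2, 0], [-2, -3, 0], [-4, -7, 1]].
B⁴ = P·diag(256, 81, 0)·P⁻¹ = [[-444, -1050, 0], [350, 781, 0], [674, 1267, 0]].
The requested entry is 1267.

1267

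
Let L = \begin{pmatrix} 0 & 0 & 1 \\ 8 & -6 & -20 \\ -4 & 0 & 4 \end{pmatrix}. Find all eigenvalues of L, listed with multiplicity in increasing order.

Characteristic polynomial: p(λ) = λ^3 + 2λ^2 - 20λ + 24 = (λ - 2)^2(λ + 6).
Roots (with multiplicity): -6, 2, 2.

-6, 2, 2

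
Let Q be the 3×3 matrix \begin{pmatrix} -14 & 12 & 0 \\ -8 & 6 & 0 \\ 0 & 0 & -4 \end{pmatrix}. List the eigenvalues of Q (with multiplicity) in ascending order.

-6, -4, -2

Characteristic polynomial: p(r) = r^3 + 12r^2 + 44r + 48 = (r + 2)(r + 4)(r + 6).
Roots (with multiplicity): -6, -4, -2.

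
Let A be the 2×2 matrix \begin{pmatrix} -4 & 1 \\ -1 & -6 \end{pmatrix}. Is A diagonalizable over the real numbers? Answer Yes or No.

No

Characteristic polynomial: p(t) = t^2 + 10t + 25 = (t + 5)^2.
t = -5 has algebraic multiplicity 2; rank(A + 5I) = 1, so geometric multiplicity = 1.
Geometric multiplicity < algebraic multiplicity, so A is not diagonalizable.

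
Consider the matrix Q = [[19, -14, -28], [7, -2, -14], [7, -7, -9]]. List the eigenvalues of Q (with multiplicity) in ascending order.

Characteristic polynomial: p(t) = t^3 - 8t^2 + 5t + 50 = (t - 5)^2(t + 2).
Roots (with multiplicity): -2, 5, 5.

-2, 5, 5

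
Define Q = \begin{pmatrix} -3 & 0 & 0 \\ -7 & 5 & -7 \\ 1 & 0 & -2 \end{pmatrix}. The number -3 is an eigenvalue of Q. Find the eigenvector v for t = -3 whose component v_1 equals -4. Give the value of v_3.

Q + 3I = [[0, 0, 0], [-7, 8, -7], [1, 0, 1]].
Solving (Q + 3I)v = 0 gives the eigenspace spanned by (-4, 0, 4).
With v_1 = -4, v = (-4, 0, 4), so v_3 = 4.

4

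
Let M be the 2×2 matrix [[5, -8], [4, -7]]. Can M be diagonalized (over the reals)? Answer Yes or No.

Characteristic polynomial: p(s) = s^2 + 2s - 3 = (s - 1)(s + 3).
All 2 eigenvalues are distinct, so M is diagonalizable.

Yes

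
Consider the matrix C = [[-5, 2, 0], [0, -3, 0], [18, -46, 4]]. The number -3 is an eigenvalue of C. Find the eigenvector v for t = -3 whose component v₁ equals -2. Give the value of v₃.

C + 3I = [[-2, 2, 0], [0, 0, 0], [18, -46, 7]].
Solving (C + 3I)v = 0 gives the eigenspace spanned by (-2, -2, -8).
With v₁ = -2, v = (-2, -2, -8), so v₃ = -8.

-8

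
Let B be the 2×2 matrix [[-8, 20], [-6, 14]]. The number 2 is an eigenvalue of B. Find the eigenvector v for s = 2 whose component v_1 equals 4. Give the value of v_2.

B − 2I = [[-10, 20], [-6, 12]].
Solving (B − 2I)v = 0 gives the eigenspace spanned by (4, 2).
With v_1 = 4, v = (4, 2), so v_2 = 2.

2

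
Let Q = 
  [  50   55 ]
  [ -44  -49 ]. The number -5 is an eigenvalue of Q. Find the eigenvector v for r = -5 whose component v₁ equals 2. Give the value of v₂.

-2

Q + 5I = [[55, 55], [-44, -44]].
Solving (Q + 5I)v = 0 gives the eigenspace spanned by (2, -2).
With v₁ = 2, v = (2, -2), so v₂ = -2.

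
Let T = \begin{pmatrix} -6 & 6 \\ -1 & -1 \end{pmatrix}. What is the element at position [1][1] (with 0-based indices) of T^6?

Characteristic polynomial: μ^2 + 7μ + 12 = (μ + 3)(μ + 4), so the eigenvalues are -4, -3.
μ=-3: eigenvector (2, 1).
μ=-4: eigenvector (3, 1).
P = [[2, 3], [1, 1]], D = diag(-3, -4), P⁻¹ = [[-1, 3], [1, -2]].
T⁶ = P·diag(729, 4096)·P⁻¹ = [[10830, -20202], [3367, -6005]].
The requested entry is -6005.

-6005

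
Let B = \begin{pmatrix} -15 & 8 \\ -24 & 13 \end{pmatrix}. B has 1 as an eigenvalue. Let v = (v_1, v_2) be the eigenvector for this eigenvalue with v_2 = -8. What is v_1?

B − 1I = [[-16, 8], [-24, 12]].
Solving (B − 1I)v = 0 gives the eigenspace spanned by (-4, -8).
With v_2 = -8, v = (-4, -8), so v_1 = -4.

-4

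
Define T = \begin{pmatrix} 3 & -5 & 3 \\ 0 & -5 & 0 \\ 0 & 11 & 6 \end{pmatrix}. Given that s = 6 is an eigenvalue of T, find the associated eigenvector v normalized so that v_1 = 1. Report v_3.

T − 6I = [[-3, -5, 3], [0, -11, 0], [0, 11, 0]].
Solving (T − 6I)v = 0 gives the eigenspace spanned by (1, 0, 1).
With v_1 = 1, v = (1, 0, 1), so v_3 = 1.

1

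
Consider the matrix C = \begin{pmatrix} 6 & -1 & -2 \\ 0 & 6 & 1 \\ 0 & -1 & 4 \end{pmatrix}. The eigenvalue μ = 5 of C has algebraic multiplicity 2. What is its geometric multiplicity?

C − 5I = [[1, -1, -2], [0, 1, 1], [0, -1, -1]].
This matrix has rank 2, so its null space has dimension 3 − 2 = 1.

1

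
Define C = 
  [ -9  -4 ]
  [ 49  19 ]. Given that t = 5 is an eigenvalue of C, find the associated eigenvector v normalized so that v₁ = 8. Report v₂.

-28

C − 5I = [[-14, -4], [49, 14]].
Solving (C − 5I)v = 0 gives the eigenspace spanned by (8, -28).
With v₁ = 8, v = (8, -28), so v₂ = -28.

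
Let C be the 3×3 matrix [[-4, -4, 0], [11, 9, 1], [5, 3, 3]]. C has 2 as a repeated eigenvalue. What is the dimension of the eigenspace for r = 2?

C − 2I = [[-6, -4, 0], [11, 7, 1], [5, 3, 1]].
This matrix has rank 2, so its null space has dimension 3 − 2 = 1.

1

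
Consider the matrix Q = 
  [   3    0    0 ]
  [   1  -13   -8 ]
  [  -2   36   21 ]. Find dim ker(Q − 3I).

1

Q − 3I = [[0, 0, 0], [1, -16, -8], [-2, 36, 18]].
This matrix has rank 2, so its null space has dimension 3 − 2 = 1.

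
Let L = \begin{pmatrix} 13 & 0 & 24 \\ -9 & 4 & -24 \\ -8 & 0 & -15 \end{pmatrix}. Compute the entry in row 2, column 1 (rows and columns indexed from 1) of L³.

Characteristic polynomial: r^3 - 2r^2 - 11r + 12 = (r - 4)(r - 1)(r + 3), so the eigenvalues are -3, 1, 4.
r=-3: eigenvector (-3, 3, 2).
r=4: eigenvector (0, 1, 0).
r=1: eigenvector (-2, 2, 1).
P = [[-3, 0, -2], [3, 1, 2], [2, 0, 1]], D = diag(-3, 4, 1), P⁻¹ = [[1, 0, 2], [1, 1, 0], [-2, 0, -3]].
L³ = P·diag(-27, 64, 1)·P⁻¹ = [[85, 0, 168], [-21, 64, -168], [-56, 0, -111]].
The requested entry is -21.

-21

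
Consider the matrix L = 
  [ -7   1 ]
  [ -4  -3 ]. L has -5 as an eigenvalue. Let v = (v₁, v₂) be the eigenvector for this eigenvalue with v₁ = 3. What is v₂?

L + 5I = [[-2, 1], [-4, 2]].
Solving (L + 5I)v = 0 gives the eigenspace spanned by (3, 6).
With v₁ = 3, v = (3, 6), so v₂ = 6.

6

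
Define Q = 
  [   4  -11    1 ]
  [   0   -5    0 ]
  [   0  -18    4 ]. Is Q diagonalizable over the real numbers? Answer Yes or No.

Characteristic polynomial: p(s) = s^3 - 3s^2 - 24s + 80 = (s - 4)^2(s + 5).
s = 4 has algebraic multiplicity 2; rank(Q − 4I) = 2, so geometric multiplicity = 1.
Geometric multiplicity < algebraic multiplicity, so Q is not diagonalizable.

No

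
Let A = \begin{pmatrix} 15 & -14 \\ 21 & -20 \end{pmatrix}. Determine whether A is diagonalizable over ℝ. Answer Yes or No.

Yes

Characteristic polynomial: p(r) = r^2 + 5r - 6 = (r - 1)(r + 6).
All 2 eigenvalues are distinct, so A is diagonalizable.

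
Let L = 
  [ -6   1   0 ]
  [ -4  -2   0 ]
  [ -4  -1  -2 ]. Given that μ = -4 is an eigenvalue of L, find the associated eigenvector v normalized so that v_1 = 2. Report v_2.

L + 4I = [[-2, 1, 0], [-4, 2, 0], [-4, -1, 2]].
Solving (L + 4I)v = 0 gives the eigenspace spanned by (2, 4, 6).
With v_1 = 2, v = (2, 4, 6), so v_2 = 4.

4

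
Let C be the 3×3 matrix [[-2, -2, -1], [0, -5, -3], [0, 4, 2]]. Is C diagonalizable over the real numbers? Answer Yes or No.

Characteristic polynomial: p(t) = t^3 + 5t^2 + 8t + 4 = (t + 1)(t + 2)^2.
t = -2 has algebraic multiplicity 2; rank(C + 2I) = 2, so geometric multiplicity = 1.
Geometric multiplicity < algebraic multiplicity, so C is not diagonalizable.

No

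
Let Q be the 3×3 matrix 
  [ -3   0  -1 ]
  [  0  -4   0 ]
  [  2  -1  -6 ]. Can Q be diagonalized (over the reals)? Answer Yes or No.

Characteristic polynomial: p(λ) = λ^3 + 13λ^2 + 56λ + 80 = (λ + 4)^2(λ + 5).
λ = -4 has algebraic multiplicity 2; rank(Q + 4I) = 2, so geometric multiplicity = 1.
Geometric multiplicity < algebraic multiplicity, so Q is not diagonalizable.

No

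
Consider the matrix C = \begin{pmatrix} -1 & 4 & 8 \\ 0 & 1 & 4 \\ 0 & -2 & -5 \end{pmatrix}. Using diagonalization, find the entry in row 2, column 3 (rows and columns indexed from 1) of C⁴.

Characteristic polynomial: r^3 + 5r^2 + 7r + 3 = (r + 1)^2(r + 3), so the eigenvalues are -3, -1, -1.
r=-3: eigenvector (2, 1, -1).
r=-1: eigenvector (1, 0, 0).
r=-1: eigenvector (4, 2, -1).
P = [[2, 1, 4], [1, 0, 2], [-1, 0, -1]], D = diag(-3, -1, -1), P⁻¹ = [[0, -1, -2], [1, -2, 0], [0, 1, 1]].
C⁴ = P·diag(81, 1, 1)·P⁻¹ = [[1, -160, -320], [0, -79, -160], [0, 80, 161]].
The requested entry is -160.

-160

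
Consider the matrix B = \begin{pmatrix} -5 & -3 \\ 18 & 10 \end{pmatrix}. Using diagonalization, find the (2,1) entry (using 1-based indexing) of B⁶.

Characteristic polynomial: t^2 - 5t + 4 = (t - 4)(t - 1), so the eigenvalues are 1, 4.
t=4: eigenvector (1, -3).
t=1: eigenvector (1, -2).
P = [[1, 1], [-3, -2]], D = diag(4, 1), P⁻¹ = [[-2, -1], [3, 1]].
B⁶ = P·diag(4096, 1)·P⁻¹ = [[-8189, -4095], [24570, 12286]].
The requested entry is 24570.

24570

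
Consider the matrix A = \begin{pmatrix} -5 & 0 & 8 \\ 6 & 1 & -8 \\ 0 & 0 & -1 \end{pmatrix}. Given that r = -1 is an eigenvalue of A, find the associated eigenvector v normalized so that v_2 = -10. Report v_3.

5

A + 1I = [[-4, 0, 8], [6, 2, -8], [0, 0, 0]].
Solving (A + 1I)v = 0 gives the eigenspace spanned by (10, -10, 5).
With v_2 = -10, v = (10, -10, 5), so v_3 = 5.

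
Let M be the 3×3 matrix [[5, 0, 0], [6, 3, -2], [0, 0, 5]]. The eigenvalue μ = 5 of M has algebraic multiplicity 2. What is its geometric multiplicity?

M − 5I = [[0, 0, 0], [6, -2, -2], [0, 0, 0]].
This matrix has rank 1, so its null space has dimension 3 − 1 = 2.

2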